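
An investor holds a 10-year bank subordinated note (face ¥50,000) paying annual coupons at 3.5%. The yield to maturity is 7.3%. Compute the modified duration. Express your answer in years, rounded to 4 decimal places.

Periodic yield y = 0.073. First find Macaulay duration:
  t   CF        PV=CF/(1+0.073)^t    t·PV
  1     1,750.00     1,630.9413     1,630.9413
  2     1,750.00     1,519.9826     3,039.9651
  3     1,750.00     1,416.5727     4,249.7182
  4     1,750.00     1,320.1983     5,280.7931
  5     1,750.00     1,230.3805     6,151.9025
  6     1,750.00     1,146.6733     6,880.0401
  7     1,750.00     1,068.6611     7,480.6276
  8     1,750.00       995.9563     7,967.6502
  9     1,750.00       928.1978     8,353.7805
  10   51,750.00    25,580.7418   255,807.4182
  Σ                 36,838.3057   306,842.8368
P = 36,838.3057; Macaulay duration = 306,842.8368 / 36,838.3057 = 8.32945 years.
Modified duration = D_Mac / (1 + y) = 8.32945 / 1.073 = 7.76277 years.

7.7628 years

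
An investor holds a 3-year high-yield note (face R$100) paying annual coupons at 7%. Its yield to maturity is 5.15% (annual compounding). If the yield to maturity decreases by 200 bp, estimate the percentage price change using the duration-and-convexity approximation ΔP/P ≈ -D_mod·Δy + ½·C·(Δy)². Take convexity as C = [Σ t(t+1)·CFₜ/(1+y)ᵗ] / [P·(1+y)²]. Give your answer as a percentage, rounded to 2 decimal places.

+5.55%

With y = 0.0515:
  t   CF        PV=CF/(1+0.0515)^t    t·PV        t(t+1)·PV
  1         7.00         6.6572         6.6572          13.3143
  2         7.00         6.3311        12.6622          37.9866
  3       107.00        92.0356       276.1069       1,104.4275
  Σ                    105.0239       295.4262       1,155.7284
P = 105.0239; D_Mac = 2.81294 yrs; D_mod = 2.67517 yrs; C = 9.95289.
Duration effect: -2.67517 × (-0.02) = +0.053503
Convexity effect: 0.5 × 9.95289 × (-0.02)² = +0.0019906
ΔP/P ≈ +0.053503 + 0.0019906 = +0.055494 = +5.5494%.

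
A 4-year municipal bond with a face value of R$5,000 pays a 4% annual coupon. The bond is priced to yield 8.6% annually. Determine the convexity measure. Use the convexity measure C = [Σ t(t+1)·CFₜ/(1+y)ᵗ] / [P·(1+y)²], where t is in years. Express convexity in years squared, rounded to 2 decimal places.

15.57

With y = 0.086:
  t   CF        PV=CF/(1+0.086)^t    t·PV        t(t+1)·PV
  1       200.00       184.1621       184.1621         368.3241
  2       200.00       169.5783       339.1567       1,017.4700
  3       200.00       156.1495       468.4484       1,873.7937
  4     5,200.00     3,738.3851    14,953.5406      74,767.7030
  Σ                  4,248.2750    15,945.3077      78,027.2907
P = 4,248.2750.
Convexity = Σ t(t+1)·PV / [P·(1+y)²] = 78,027.2907 / (4,248.2750 × 1.179396) = 15.57307.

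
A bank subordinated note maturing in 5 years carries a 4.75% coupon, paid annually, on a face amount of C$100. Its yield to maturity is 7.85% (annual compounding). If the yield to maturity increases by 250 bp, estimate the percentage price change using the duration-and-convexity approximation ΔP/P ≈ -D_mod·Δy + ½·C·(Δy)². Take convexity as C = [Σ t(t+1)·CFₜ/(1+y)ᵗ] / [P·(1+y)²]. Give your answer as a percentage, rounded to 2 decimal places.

With y = 0.0785:
  t   CF        PV=CF/(1+0.0785)^t    t·PV        t(t+1)·PV
  1         4.75         4.4043         4.4043           8.8085
  2         4.75         4.0837         8.1674          24.5022
  3         4.75         3.7865        11.3594          45.4375
  4         4.75         3.5109        14.0434          70.2171
  5       104.75        71.7882       358.9412       2,153.6471
  Σ                     87.5735       396.9156       2,302.6124
P = 87.5735; D_Mac = 4.53237 yrs; D_mod = 4.20248 yrs; C = 22.60517.
Duration effect: -4.20248 × (+0.025) = -0.105062
Convexity effect: 0.5 × 22.60517 × (0.025)² = +0.0070641
ΔP/P ≈ -0.105062 + 0.0070641 = -0.097998 = -9.7998%.

-9.80%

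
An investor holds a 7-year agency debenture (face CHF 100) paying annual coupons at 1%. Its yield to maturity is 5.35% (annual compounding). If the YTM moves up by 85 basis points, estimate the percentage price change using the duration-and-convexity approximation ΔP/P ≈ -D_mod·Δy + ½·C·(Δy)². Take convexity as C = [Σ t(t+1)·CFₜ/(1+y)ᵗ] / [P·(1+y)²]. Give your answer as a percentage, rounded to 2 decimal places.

With y = 0.0535:
  t   CF        PV=CF/(1+0.0535)^t    t·PV        t(t+1)·PV
  1         1.00         0.9492         0.9492           1.8984
  2         1.00         0.9010         1.8020           5.4061
  3         1.00         0.8553         2.5658          10.2631
  4         1.00         0.8118         3.2473          16.2365
  5         1.00         0.7706         3.8530          23.1179
  6         1.00         0.7315         4.3888          30.7215
  7       101.00        70.1261       490.8826       3,927.0608
  Σ                     75.1455       507.6887       4,014.7042
P = 75.1455; D_Mac = 6.75608 yrs; D_mod = 6.41298 yrs; C = 48.13730.
Duration effect: -6.41298 × (+0.0085) = -0.054510
Convexity effect: 0.5 × 48.13730 × (0.0085)² = +0.0017390
ΔP/P ≈ -0.054510 + 0.0017390 = -0.052771 = -5.2771%.

-5.28%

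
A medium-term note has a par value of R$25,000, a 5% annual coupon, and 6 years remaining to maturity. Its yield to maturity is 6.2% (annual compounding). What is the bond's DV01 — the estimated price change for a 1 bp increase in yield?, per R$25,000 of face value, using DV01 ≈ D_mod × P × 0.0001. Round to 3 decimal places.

Periodic yield y = 0.062.
  t   CF        PV=CF/(1+0.062)^t    t·PV
  1     1,250.00     1,177.0245     1,177.0245
  2     1,250.00     1,108.3093     2,216.6186
  3     1,250.00     1,043.6057     3,130.8172
  4     1,250.00       982.6796     3,930.7185
  5     1,250.00       925.3104     4,626.5518
  6    26,250.00    18,297.0977   109,782.5863
  Σ                 23,534.0272   124,864.3169
P = 23,534.0272; D_Mac = 5.30569 yrs; D_mod = 4.99594 yrs.
DV01 ≈ 4.99594 × 23,534.0272 × 0.0001 = 11.757469.

R$11.757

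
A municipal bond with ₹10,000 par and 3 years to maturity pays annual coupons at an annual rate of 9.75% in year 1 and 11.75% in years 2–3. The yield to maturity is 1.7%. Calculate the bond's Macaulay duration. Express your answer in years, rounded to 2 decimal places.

Periodic yield y = 0.017. Discount each cash flow and weight by its year:
  t   CF        PV=CF/(1+0.017)^t    t·PV
  1       975.00       958.7021       958.7021
  2     1,175.00     1,136.0461     2,272.0922
  3    11,175.00    10,623.9171    31,871.7513
  Σ                 12,718.6653    35,102.5456
Price P = Σ PV = 12,718.6653.
Macaulay duration = Σ(t·PV) / P = 35,102.5456 / 12,718.6653 = 2.75992 years.

2.76 years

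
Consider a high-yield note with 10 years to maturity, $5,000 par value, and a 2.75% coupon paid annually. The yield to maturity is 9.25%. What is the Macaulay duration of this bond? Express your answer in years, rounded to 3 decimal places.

8.449 years

Periodic yield y = 0.0925. Discount each cash flow and weight by its year:
  t   CF        PV=CF/(1+0.0925)^t    t·PV
  1       137.50       125.8581       125.8581
  2       137.50       115.2019       230.4039
  3       137.50       105.4480       316.3440
  4       137.50        96.5199       386.0796
  5       137.50        88.3477       441.7387
  6       137.50        80.8675       485.2050
  7       137.50        74.0206       518.1442
  8       137.50        67.7534       542.0272
  9       137.50        62.0168       558.1516
  10    5,137.50     2,120.9839    21,209.8393
  Σ                  2,937.0180    24,813.7918
Price P = Σ PV = 2,937.0180.
Macaulay duration = Σ(t·PV) / P = 24,813.7918 / 2,937.0180 = 8.44863 years.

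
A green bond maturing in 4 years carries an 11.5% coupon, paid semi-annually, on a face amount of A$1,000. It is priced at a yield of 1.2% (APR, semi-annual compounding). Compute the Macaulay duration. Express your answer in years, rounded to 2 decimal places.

Periodic yield y = 0.006. Discount each cash flow and weight by its period:
  t   CF        PV=CF/(1+0.006)^t    t·PV
  1        57.50        57.1571        57.1571
  2        57.50        56.8162       113.6323
  3        57.50        56.4773       169.4319
  4        57.50        56.1405       224.5618
  5        57.50        55.8056       279.0281
  6        57.50        55.4728       332.8367
  7        57.50        55.1419       385.9935
  8     1,057.50     1,008.0836     8,064.6684
  Σ                  1,401.0949     9,627.3099
Price P = Σ PV = 1,401.0949.
Macaulay duration = Σ(t·PV) / P = 9,627.3099 / 1,401.0949 = 6.87128 half-year periods.
In years: 6.87128 / 2 = 3.43564 years.

3.44 years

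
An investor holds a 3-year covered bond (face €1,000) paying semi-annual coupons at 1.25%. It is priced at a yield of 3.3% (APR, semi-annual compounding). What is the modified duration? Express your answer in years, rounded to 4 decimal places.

2.9042 years

Periodic yield y = 0.0165. First find Macaulay duration:
  t   CF        PV=CF/(1+0.0165)^t    t·PV
  1         6.25         6.1485         6.1485
  2         6.25         6.0487        12.0975
  3         6.25         5.9506        17.8517
  4         6.25         5.8540        23.4159
  5         6.25         5.7589        28.7947
  6     1,006.25       912.1402     5,472.8412
  Σ                    941.9010     5,561.1495
P = 941.9010; Macaulay duration = 5,561.1495 / 941.9010 = 5.90418 half-year periods = 2.95209 years.
Modified duration = D_Mac / (1 + y) = 2.95209 / 1.0165 = 2.90417 years.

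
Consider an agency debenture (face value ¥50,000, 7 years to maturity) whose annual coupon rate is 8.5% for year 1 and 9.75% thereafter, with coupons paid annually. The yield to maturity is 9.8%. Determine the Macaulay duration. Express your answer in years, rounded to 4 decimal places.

Periodic yield y = 0.098. Discount each cash flow and weight by its year:
  t   CF        PV=CF/(1+0.098)^t    t·PV
  1     4,250.00     3,870.6740     3,870.6740
  2     4,875.00     4,043.6163     8,087.2326
  3     4,875.00     3,682.7107    11,048.1320
  4     4,875.00     3,354.0170    13,416.0680
  5     4,875.00     3,054.6603    15,273.3015
  6     4,875.00     2,782.0221    16,692.1327
  7    54,875.00    28,520.5668   199,643.9677
  Σ                 49,308.2672   268,031.5085
Price P = Σ PV = 49,308.2672.
Macaulay duration = Σ(t·PV) / P = 268,031.5085 / 49,308.2672 = 5.43583 years.

5.4358 years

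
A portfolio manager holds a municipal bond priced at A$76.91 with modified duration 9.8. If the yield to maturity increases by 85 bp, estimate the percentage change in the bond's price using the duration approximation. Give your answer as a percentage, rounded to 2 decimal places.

-8.33%

Duration approximation: ΔP/P ≈ -D_mod · Δy = -9.8 × (+0.0085) = -0.083300.
As a percentage: -8.3300%.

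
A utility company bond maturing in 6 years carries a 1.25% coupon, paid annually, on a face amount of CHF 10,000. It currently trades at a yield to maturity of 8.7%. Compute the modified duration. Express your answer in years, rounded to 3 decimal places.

5.304 years

Periodic yield y = 0.087. First find Macaulay duration:
  t   CF        PV=CF/(1+0.087)^t    t·PV
  1       125.00       114.9954       114.9954
  2       125.00       105.7915       211.5831
  3       125.00        97.3243       291.9730
  4       125.00        89.5348       358.1392
  5       125.00        82.3687       411.8436
  6    10,125.00     6,137.8712    36,827.2269
  Σ                  6,627.8859    38,215.7611
P = 6,627.8859; Macaulay duration = 38,215.7611 / 6,627.8859 = 5.76591 years.
Modified duration = D_Mac / (1 + y) = 5.76591 / 1.087 = 5.30442 years.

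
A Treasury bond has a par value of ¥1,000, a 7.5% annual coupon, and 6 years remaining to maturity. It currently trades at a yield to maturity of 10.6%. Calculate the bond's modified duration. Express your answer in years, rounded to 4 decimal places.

Periodic yield y = 0.106. First find Macaulay duration:
  t   CF        PV=CF/(1+0.106)^t    t·PV
  1        75.00        67.8119        67.8119
  2        75.00        61.3128       122.6256
  3        75.00        55.4365       166.3095
  4        75.00        50.1234       200.4937
  5        75.00        45.3196       226.5978
  6     1,075.00       587.3239     3,523.9436
  Σ                    867.3281     4,307.7821
P = 867.3281; Macaulay duration = 4,307.7821 / 867.3281 = 4.96673 years.
Modified duration = D_Mac / (1 + y) = 4.96673 / 1.106 = 4.49071 years.

4.4907 years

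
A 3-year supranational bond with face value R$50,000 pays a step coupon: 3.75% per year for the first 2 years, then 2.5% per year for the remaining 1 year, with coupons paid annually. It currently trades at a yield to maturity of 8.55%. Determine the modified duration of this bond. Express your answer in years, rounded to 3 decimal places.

Periodic yield y = 0.0855. First find Macaulay duration:
  t   CF        PV=CF/(1+0.0855)^t    t·PV
  1     1,875.00     1,727.3146     1,727.3146
  2     1,875.00     1,591.2617     3,182.5234
  3    51,250.00    40,068.6201   120,205.8603
  Σ                 43,387.1964   125,115.6984
P = 43,387.1964; Macaulay duration = 125,115.6984 / 43,387.1964 = 2.88370 years.
Modified duration = D_Mac / (1 + y) = 2.88370 / 1.0855 = 2.65656 years.

2.657 years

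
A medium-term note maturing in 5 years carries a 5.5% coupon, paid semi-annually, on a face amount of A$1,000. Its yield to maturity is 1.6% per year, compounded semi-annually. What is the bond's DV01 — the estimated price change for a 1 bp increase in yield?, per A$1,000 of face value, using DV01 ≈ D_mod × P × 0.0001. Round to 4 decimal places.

Periodic yield y = 0.008.
  t   CF        PV=CF/(1+0.008)^t    t·PV
  1        27.50        27.2817        27.2817
  2        27.50        27.0652        54.1304
  3        27.50        26.8504        80.5513
  4        27.50        26.6373       106.5493
  5        27.50        26.4259       132.1296
  6        27.50        26.2162       157.2971
  7        27.50        26.0081       182.0568
  8        27.50        25.8017       206.4137
  9        27.50        25.5969       230.3724
  10    1,027.50       948.8040     9,488.0401
  Σ                  1,186.6876    10,664.8224
P = 1,186.6876; D_Mac = 8.98705 half-year periods = 4.49353 yrs; D_mod = 4.45786 yrs.
DV01 ≈ 4.45786 × 1,186.6876 × 0.0001 = 0.529009.

A$0.5290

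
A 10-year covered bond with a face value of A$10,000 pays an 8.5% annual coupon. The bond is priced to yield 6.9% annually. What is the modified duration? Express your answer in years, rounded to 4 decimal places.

6.8104 years

Periodic yield y = 0.069. First find Macaulay duration:
  t   CF        PV=CF/(1+0.069)^t    t·PV
  1       850.00       795.1356       795.1356
  2       850.00       743.8126     1,487.6251
  3       850.00       695.8022     2,087.4067
  4       850.00       650.8908     2,603.5630
  5       850.00       608.8782     3,044.3908
  6       850.00       569.5773     3,417.4640
  7       850.00       532.8132     3,729.6925
  8       850.00       498.4221     3,987.3767
  9       850.00       466.2508     4,196.2571
  10   10,850.00     5,567.4033    55,674.0335
  Σ                 11,128.9861    81,022.9451
P = 11,128.9861; Macaulay duration = 81,022.9451 / 11,128.9861 = 7.28035 years.
Modified duration = D_Mac / (1 + y) = 7.28035 / 1.069 = 6.81043 years.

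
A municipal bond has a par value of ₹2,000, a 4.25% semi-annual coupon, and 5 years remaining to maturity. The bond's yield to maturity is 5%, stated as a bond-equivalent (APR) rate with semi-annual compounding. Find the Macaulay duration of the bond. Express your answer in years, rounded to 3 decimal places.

Periodic yield y = 0.025. Discount each cash flow and weight by its period:
  t   CF        PV=CF/(1+0.025)^t    t·PV
  1        42.50        41.4634        41.4634
  2        42.50        40.4521        80.9042
  3        42.50        39.4655       118.3964
  4        42.50        38.5029       154.0116
  5        42.50        37.5638       187.8190
  6        42.50        36.6476       219.8857
  7        42.50        35.7538       250.2764
  8        42.50        34.8817       279.0538
  9        42.50        34.0310       306.2786
  10    2,042.50     1,595.5977    15,955.9774
  Σ                  1,934.3595    17,594.0666
Price P = Σ PV = 1,934.3595.
Macaulay duration = Σ(t·PV) / P = 17,594.0666 / 1,934.3595 = 9.09555 half-year periods.
In years: 9.09555 / 2 = 4.54778 years.

4.548 years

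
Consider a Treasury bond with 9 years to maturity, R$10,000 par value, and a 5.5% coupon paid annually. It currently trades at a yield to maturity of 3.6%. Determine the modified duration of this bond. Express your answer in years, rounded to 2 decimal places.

Periodic yield y = 0.036. First find Macaulay duration:
  t   CF        PV=CF/(1+0.036)^t    t·PV
  1       550.00       530.8880       530.8880
  2       550.00       512.4402     1,024.8804
  3       550.00       494.6334     1,483.9001
  4       550.00       477.4453     1,909.7814
  5       550.00       460.8546     2,304.2729
  6       550.00       444.8403     2,669.0420
  7       550.00       429.3826     3,005.6779
  8       550.00       414.4619     3,315.6954
  9    10,550.00     7,673.8739    69,064.8655
  Σ                 11,438.8203    85,309.0037
P = 11,438.8203; Macaulay duration = 85,309.0037 / 11,438.8203 = 7.45785 years.
Modified duration = D_Mac / (1 + y) = 7.45785 / 1.036 = 7.19870 years.

7.20 years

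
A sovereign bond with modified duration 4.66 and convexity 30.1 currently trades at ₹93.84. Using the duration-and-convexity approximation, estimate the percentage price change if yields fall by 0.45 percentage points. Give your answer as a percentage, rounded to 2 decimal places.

Duration effect: -D_mod·Δy = -4.66 × (-0.0045) = +0.020970
Convexity effect: ½·C·(Δy)² = 0.5 × 30.1 × (-0.0045)² = +0.0003047625
ΔP/P ≈ +0.020970 + 0.0003047625 = +0.0212747625
= +2.12747625%.

+2.13%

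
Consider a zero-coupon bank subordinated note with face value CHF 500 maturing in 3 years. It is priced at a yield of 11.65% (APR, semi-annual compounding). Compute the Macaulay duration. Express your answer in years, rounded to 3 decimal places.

3.000 years

A zero-coupon bond has a single cash flow at maturity, so its Macaulay duration equals its maturity: 3 years.
(Equivalently: 6 semi-annual periods ÷ 2 = 3 years.)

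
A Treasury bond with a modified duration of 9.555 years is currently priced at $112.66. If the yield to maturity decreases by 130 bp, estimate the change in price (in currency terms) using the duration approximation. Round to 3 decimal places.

Duration approximation: ΔP/P ≈ -D_mod · Δy = -9.555 × (-0.013) = +0.124215.
ΔP ≈ 112.66 × (+0.124215) = +13.9940619.

+$13.994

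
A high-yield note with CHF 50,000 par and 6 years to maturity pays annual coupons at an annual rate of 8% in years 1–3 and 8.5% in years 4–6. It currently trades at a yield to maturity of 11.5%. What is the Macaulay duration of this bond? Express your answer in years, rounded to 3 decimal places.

Periodic yield y = 0.115. Discount each cash flow and weight by its year:
  t   CF        PV=CF/(1+0.115)^t    t·PV
  1     4,000.00     3,587.4439     3,587.4439
  2     4,000.00     3,217.4385     6,434.8770
  3     4,000.00     2,885.5951     8,656.7852
  4     4,250.00     2,749.7263    10,998.9050
  5     4,250.00     2,466.1222    12,330.6110
  6    54,250.00    28,232.5781   169,395.4686
  Σ                 43,138.9041   211,404.0909
Price P = Σ PV = 43,138.9041.
Macaulay duration = Σ(t·PV) / P = 211,404.0909 / 43,138.9041 = 4.90054 years.

4.901 years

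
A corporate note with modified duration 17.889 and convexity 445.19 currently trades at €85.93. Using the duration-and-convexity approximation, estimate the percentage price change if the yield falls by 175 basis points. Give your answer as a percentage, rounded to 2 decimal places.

+38.12%

Duration effect: -D_mod·Δy = -17.889 × (-0.0175) = +0.3130575
Convexity effect: ½·C·(Δy)² = 0.5 × 445.19 × (-0.0175)² = +0.06816971875
ΔP/P ≈ +0.3130575 + 0.06816971875 = +0.38122721875
= +38.122721875%.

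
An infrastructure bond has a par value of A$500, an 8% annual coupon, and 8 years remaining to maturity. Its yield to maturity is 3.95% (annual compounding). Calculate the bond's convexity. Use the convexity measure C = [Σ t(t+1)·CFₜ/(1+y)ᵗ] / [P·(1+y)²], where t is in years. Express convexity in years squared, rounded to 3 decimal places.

With y = 0.0395:
  t   CF        PV=CF/(1+0.0395)^t    t·PV        t(t+1)·PV
  1        40.00        38.4800        38.4800          76.9601
  2        40.00        37.0178        74.0357         222.1070
  3        40.00        35.6112       106.8336         427.3343
  4        40.00        34.2580       137.0320         685.1600
  5        40.00        32.9562       164.7811         988.6869
  6        40.00        31.7039       190.2235       1,331.5648
  7        40.00        30.4992       213.4944       1,707.9555
  8       540.00       396.0936     3,168.7487      28,518.7382
  Σ                    636.6200     4,093.6291      33,958.5069
P = 636.6200.
Convexity = Σ t(t+1)·PV / [P·(1+y)²] = 33,958.5069 / (636.6200 × 1.080560) = 49.36502.

49.365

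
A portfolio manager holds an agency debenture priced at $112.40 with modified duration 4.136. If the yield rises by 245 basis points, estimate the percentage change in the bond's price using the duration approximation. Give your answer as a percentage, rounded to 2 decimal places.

-10.13%

Duration approximation: ΔP/P ≈ -D_mod · Δy = -4.136 × (+0.0245) = -0.101332.
As a percentage: -10.1332%.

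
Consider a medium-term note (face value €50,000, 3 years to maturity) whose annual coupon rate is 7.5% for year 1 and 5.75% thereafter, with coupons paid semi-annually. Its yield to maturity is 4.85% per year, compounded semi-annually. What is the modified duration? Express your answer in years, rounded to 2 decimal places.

Periodic yield y = 0.02425. First find Macaulay duration:
  t   CF        PV=CF/(1+0.02425)^t    t·PV
  1     1,875.00     1,830.6078     1,830.6078
  2     1,875.00     1,787.2665     3,574.5331
  3     1,437.50     1,337.7961     4,013.3884
  4     1,437.50     1,306.1227     5,224.4906
  5     1,437.50     1,275.1991     6,375.9954
  6    51,437.50    44,549.6213   267,297.7279
  Σ                 52,086.6135   288,316.7432
P = 52,086.6135; Macaulay duration = 288,316.7432 / 52,086.6135 = 5.53533 half-year periods = 2.76767 years.
Modified duration = D_Mac / (1 + y) = 2.76767 / 1.02425 = 2.70214 years.

2.70 years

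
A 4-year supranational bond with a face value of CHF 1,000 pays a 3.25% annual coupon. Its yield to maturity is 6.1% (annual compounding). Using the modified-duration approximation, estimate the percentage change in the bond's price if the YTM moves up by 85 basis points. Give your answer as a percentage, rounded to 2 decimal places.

-3.05%

Periodic yield y = 0.061. Modified duration first:
  t   CF        PV=CF/(1+0.061)^t    t·PV
  1        32.50        30.6315        30.6315
  2        32.50        28.8704        57.7408
  3        32.50        27.2105        81.6316
  4     1,032.50       814.7578     3,259.0312
  Σ                    901.4702     3,429.0351
P = 901.4702; D_Mac = 3.80383 yrs; D_mod = 3.80383/(1+0.061) = 3.58513 yrs.
ΔP/P ≈ -D_mod · Δy = -3.58513 × (+0.0085) = -0.030474 = -3.0474%.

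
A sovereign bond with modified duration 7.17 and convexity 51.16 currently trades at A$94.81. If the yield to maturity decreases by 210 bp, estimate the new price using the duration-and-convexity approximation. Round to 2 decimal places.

A$110.16

Duration effect: -D_mod·Δy = -7.17 × (-0.021) = +0.150570
Convexity effect: ½·C·(Δy)² = 0.5 × 51.16 × (-0.021)² = +0.01128078
ΔP/P ≈ +0.150570 + 0.01128078 = +0.16185078
New price ≈ 94.81 × (1 + 0.16185078) = 110.1550724518.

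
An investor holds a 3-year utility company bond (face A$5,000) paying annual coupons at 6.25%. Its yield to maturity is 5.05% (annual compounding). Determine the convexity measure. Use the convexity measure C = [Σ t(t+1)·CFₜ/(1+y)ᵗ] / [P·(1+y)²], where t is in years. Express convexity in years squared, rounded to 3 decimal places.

10.054

With y = 0.0505:
  t   CF        PV=CF/(1+0.0505)^t    t·PV        t(t+1)·PV
  1       312.50       297.4774       297.4774         594.9548
  2       312.50       283.1770       566.3539       1,699.0617
  3     5,312.50     4,582.5876    13,747.7627      54,991.0508
  Σ                  5,163.2419    14,611.5940      57,285.0674
P = 5,163.2419.
Convexity = Σ t(t+1)·PV / [P·(1+y)²] = 57,285.0674 / (5,163.2419 × 1.103550) = 10.05372.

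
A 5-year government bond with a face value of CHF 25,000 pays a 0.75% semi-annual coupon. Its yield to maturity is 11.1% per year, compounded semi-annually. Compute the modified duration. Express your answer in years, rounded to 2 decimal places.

4.63 years

Periodic yield y = 0.0555. First find Macaulay duration:
  t   CF        PV=CF/(1+0.0555)^t    t·PV
  1        93.75        88.8205        88.8205
  2        93.75        84.1501       168.3003
  3        93.75        79.7254       239.1761
  4        93.75        75.5333       302.1331
  5        93.75        71.5616       357.8080
  6        93.75        67.7988       406.7927
  7        93.75        64.2338       449.6366
  8        93.75        60.8563       486.8502
  9        93.75        57.6563       518.9071
  10   25,093.75    14,621.2058   146,212.0582
  Σ                 15,271.5419   149,230.4828
P = 15,271.5419; Macaulay duration = 149,230.4828 / 15,271.5419 = 9.77180 half-year periods = 4.88590 years.
Modified duration = D_Mac / (1 + y) = 4.88590 / 1.0555 = 4.62899 years.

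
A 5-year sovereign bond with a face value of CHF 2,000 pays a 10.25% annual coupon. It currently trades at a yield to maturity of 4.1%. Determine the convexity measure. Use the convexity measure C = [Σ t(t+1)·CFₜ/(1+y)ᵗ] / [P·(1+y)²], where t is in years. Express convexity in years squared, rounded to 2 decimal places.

With y = 0.041:
  t   CF        PV=CF/(1+0.041)^t    t·PV        t(t+1)·PV
  1       205.00       196.9260       196.9260         393.8521
  2       205.00       189.1701       378.3401       1,135.0204
  3       205.00       181.7196       545.1587       2,180.6347
  4       205.00       174.5625       698.2500       3,491.2499
  5     2,205.00     1,803.6611     9,018.3057      54,109.8339
  Σ                  2,546.0393    10,836.9805      61,310.5910
P = 2,546.0393.
Convexity = Σ t(t+1)·PV / [P·(1+y)²] = 61,310.5910 / (2,546.0393 × 1.083681) = 22.22127.

22.22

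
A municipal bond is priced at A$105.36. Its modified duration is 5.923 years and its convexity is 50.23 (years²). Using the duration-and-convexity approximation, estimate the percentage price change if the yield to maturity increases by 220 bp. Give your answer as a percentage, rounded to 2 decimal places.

Duration effect: -D_mod·Δy = -5.923 × (+0.022) = -0.130306
Convexity effect: ½·C·(Δy)² = 0.5 × 50.23 × (0.022)² = +0.01215566
ΔP/P ≈ -0.130306 + 0.01215566 = -0.11815034
= -11.815034%.

-11.82%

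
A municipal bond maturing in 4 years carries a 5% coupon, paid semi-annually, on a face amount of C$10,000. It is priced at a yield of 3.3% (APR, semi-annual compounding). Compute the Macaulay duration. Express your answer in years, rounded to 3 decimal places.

3.686 years

Periodic yield y = 0.0165. Discount each cash flow and weight by its period:
  t   CF        PV=CF/(1+0.0165)^t    t·PV
  1       250.00       245.9420       245.9420
  2       250.00       241.9498       483.8996
  3       250.00       238.0224       714.0672
  4       250.00       234.1588       936.6352
  5       250.00       230.3579     1,151.7895
  6       250.00       226.6187     1,359.7121
  7       250.00       222.9402     1,560.5812
  8    10,250.00     8,992.1761    71,937.4085
  Σ                 10,632.1658    78,390.0352
Price P = Σ PV = 10,632.1658.
Macaulay duration = Σ(t·PV) / P = 78,390.0352 / 10,632.1658 = 7.37291 half-year periods.
In years: 7.37291 / 2 = 3.68646 years.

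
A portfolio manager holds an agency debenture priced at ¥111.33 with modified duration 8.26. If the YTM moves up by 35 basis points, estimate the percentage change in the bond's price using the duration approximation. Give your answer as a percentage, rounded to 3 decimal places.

Duration approximation: ΔP/P ≈ -D_mod · Δy = -8.26 × (+0.0035) = -0.028910.
As a percentage: -2.8910%.

-2.891%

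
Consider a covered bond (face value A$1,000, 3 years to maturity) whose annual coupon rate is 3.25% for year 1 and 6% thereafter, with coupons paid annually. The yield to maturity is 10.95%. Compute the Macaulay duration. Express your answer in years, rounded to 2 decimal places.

Periodic yield y = 0.1095. Discount each cash flow and weight by its year:
  t   CF        PV=CF/(1+0.1095)^t    t·PV
  1        32.50        29.2925        29.2925
  2        60.00        48.7412        97.4825
  3     1,060.00       776.1112     2,328.3336
  Σ                    854.1449     2,455.1085
Price P = Σ PV = 854.1449.
Macaulay duration = Σ(t·PV) / P = 2,455.1085 / 854.1449 = 2.87435 years.

2.87 years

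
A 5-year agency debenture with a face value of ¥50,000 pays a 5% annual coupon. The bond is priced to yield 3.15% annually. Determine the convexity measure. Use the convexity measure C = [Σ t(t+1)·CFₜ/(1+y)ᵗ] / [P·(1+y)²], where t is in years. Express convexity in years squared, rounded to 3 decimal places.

With y = 0.0315:
  t   CF        PV=CF/(1+0.0315)^t    t·PV        t(t+1)·PV
  1     2,500.00     2,423.6549     2,423.6549       4,847.3097
  2     2,500.00     2,349.6412     4,699.2823      14,097.8470
  3     2,500.00     2,277.8877     6,833.6631      27,334.6525
  4     2,500.00     2,208.3255     8,833.3018      44,166.5092
  5    52,500.00    44,958.6376   224,793.1878   1,348,759.1271
  Σ                 54,218.1468   247,583.0900   1,439,205.4456
P = 54,218.1468.
Convexity = Σ t(t+1)·PV / [P·(1+y)²] = 1,439,205.4456 / (54,218.1468 × 1.063992) = 24.94823.

24.948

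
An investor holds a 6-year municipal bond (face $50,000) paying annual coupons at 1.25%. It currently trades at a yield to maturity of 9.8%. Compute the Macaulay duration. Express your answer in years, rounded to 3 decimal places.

Periodic yield y = 0.098. Discount each cash flow and weight by its year:
  t   CF        PV=CF/(1+0.098)^t    t·PV
  1       625.00       569.2168       569.2168
  2       625.00       518.4123     1,036.8247
  3       625.00       472.1424     1,416.4272
  4       625.00       430.0022     1,720.0087
  5       625.00       391.6231     1,958.1156
  6    50,625.00    28,890.2297   173,341.3785
  Σ                 31,271.6265   180,041.9714
Price P = Σ PV = 31,271.6265.
Macaulay duration = Σ(t·PV) / P = 180,041.9714 / 31,271.6265 = 5.75736 years.

5.757 years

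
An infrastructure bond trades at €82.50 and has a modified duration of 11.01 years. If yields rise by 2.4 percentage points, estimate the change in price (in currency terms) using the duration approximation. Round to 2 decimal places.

-€21.80

Duration approximation: ΔP/P ≈ -D_mod · Δy = -11.01 × (+0.024) = -0.264240.
ΔP ≈ 82.50 × (-0.264240) = -21.79980.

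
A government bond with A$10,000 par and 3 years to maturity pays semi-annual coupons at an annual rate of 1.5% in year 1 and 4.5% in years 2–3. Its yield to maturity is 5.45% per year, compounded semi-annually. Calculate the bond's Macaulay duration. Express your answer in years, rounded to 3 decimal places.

2.901 years

Periodic yield y = 0.02725. Discount each cash flow and weight by its period:
  t   CF        PV=CF/(1+0.02725)^t    t·PV
  1        75.00        73.0105        73.0105
  2        75.00        71.0737       142.1474
  3       225.00       207.5650       622.6949
  4       225.00       202.0589       808.2355
  5       225.00       196.6988       983.4941
  6    10,225.00     8,701.7463    52,210.4778
  Σ                  9,452.1531    54,840.0602
Price P = Σ PV = 9,452.1531.
Macaulay duration = Σ(t·PV) / P = 54,840.0602 / 9,452.1531 = 5.80186 half-year periods.
In years: 5.80186 / 2 = 2.90093 years.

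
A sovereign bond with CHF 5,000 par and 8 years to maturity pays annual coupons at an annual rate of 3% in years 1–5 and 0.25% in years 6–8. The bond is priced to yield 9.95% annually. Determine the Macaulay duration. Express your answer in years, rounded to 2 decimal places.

6.98 years

Periodic yield y = 0.0995. Discount each cash flow and weight by its year:
  t   CF        PV=CF/(1+0.0995)^t    t·PV
  1       150.00       136.4256       136.4256
  2       150.00       124.0797       248.1594
  3       150.00       112.8510       338.5531
  4       150.00       102.6385       410.5540
  5       150.00        93.3502       466.7508
  6        12.50         7.0752        42.4512
  7        12.50         6.4349        45.0445
  8     5,012.50     2,346.8888    18,775.1106
  Σ                  2,929.7440    20,463.0493
Price P = Σ PV = 2,929.7440.
Macaulay duration = Σ(t·PV) / P = 20,463.0493 / 2,929.7440 = 6.98459 years.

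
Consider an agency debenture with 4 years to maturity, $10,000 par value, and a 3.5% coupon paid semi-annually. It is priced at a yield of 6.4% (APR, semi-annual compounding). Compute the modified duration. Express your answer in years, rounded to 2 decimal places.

3.64 years

Periodic yield y = 0.032. First find Macaulay duration:
  t   CF        PV=CF/(1+0.032)^t    t·PV
  1       175.00       169.5736       169.5736
  2       175.00       164.3155       328.6311
  3       175.00       159.2205       477.6615
  4       175.00       154.2834       617.1337
  5       175.00       149.4994       747.4972
  6       175.00       144.8638       869.1828
  7       175.00       140.3719       982.6033
  8    10,175.00     7,908.5495    63,268.3963
  Σ                  8,990.6778    67,460.6795
P = 8,990.6778; Macaulay duration = 67,460.6795 / 8,990.6778 = 7.50340 half-year periods = 3.75170 years.
Modified duration = D_Mac / (1 + y) = 3.75170 / 1.032 = 3.63537 years.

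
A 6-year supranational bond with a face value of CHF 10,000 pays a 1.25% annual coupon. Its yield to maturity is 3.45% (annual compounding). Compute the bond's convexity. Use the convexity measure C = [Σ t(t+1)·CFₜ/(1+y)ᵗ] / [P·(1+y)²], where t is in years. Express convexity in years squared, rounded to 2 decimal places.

With y = 0.0345:
  t   CF        PV=CF/(1+0.0345)^t    t·PV        t(t+1)·PV
  1       125.00       120.8313       120.8313         241.6626
  2       125.00       116.8017       233.6033         700.8100
  3       125.00       112.9064       338.7192       1,354.8767
  4       125.00       109.1410       436.5641       2,182.8205
  5       125.00       105.5012       527.5062       3,165.0370
  6    10,125.00     8,260.6089    49,563.6535     346,945.5746
  Σ                  8,825.7906    51,220.8776     354,590.7814
P = 8,825.7906.
Convexity = Σ t(t+1)·PV / [P·(1+y)²] = 354,590.7814 / (8,825.7906 × 1.070190) = 37.54160.

37.54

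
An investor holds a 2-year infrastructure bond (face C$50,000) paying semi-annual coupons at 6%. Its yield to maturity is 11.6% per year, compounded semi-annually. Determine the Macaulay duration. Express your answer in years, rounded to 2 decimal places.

1.91 years

Periodic yield y = 0.058. Discount each cash flow and weight by its period:
  t   CF        PV=CF/(1+0.058)^t    t·PV
  1     1,500.00     1,417.7694     1,417.7694
  2     1,500.00     1,340.0467     2,680.0933
  3     1,500.00     1,266.5848     3,799.7543
  4    51,500.00    41,102.1517   164,408.6070
  Σ                 45,126.5525   172,306.2239
Price P = Σ PV = 45,126.5525.
Macaulay duration = Σ(t·PV) / P = 172,306.2239 / 45,126.5525 = 3.81829 half-year periods.
In years: 3.81829 / 2 = 1.90914 years.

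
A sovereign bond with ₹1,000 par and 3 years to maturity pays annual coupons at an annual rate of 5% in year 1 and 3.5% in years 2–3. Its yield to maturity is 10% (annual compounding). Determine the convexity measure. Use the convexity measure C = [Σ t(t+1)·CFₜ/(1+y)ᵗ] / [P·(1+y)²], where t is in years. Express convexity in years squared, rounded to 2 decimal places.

9.31

With y = 0.1:
  t   CF        PV=CF/(1+0.1)^t    t·PV        t(t+1)·PV
  1        50.00        45.4545        45.4545          90.9091
  2        35.00        28.9256        57.8512         173.5537
  3     1,035.00       777.6108     2,332.8325       9,331.3298
  Σ                    851.9910     2,436.1382       9,595.7926
P = 851.9910.
Convexity = Σ t(t+1)·PV / [P·(1+y)²] = 9,595.7926 / (851.9910 × 1.210000) = 9.30809.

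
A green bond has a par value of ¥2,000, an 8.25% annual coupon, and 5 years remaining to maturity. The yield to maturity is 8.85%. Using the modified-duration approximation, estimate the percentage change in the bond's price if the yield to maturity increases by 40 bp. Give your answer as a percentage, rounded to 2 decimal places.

Periodic yield y = 0.0885. Modified duration first:
  t   CF        PV=CF/(1+0.0885)^t    t·PV
  1       165.00       151.5847       151.5847
  2       165.00       139.2602       278.5204
  3       165.00       127.9377       383.8132
  4       165.00       117.5358       470.1432
  5     2,165.00     1,416.8234     7,084.1172
  Σ                  1,953.1420     8,368.1788
P = 1,953.1420; D_Mac = 4.28447 yrs; D_mod = 4.28447/(1+0.0885) = 3.93612 yrs.
ΔP/P ≈ -D_mod · Δy = -3.93612 × (+0.004) = -0.015744 = -1.5744%.

-1.57%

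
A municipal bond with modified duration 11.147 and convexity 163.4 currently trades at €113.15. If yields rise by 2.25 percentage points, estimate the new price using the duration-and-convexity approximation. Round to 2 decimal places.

€89.45

Duration effect: -D_mod·Δy = -11.147 × (+0.0225) = -0.2508075
Convexity effect: ½·C·(Δy)² = 0.5 × 163.4 × (0.0225)² = +0.041360625
ΔP/P ≈ -0.2508075 + 0.041360625 = -0.209446875
New price ≈ 113.15 × (1 - 0.209446875) = 89.45108609375.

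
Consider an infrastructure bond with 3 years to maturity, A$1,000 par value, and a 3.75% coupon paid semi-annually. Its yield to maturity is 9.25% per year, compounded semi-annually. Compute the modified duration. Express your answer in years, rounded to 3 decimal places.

Periodic yield y = 0.04625. First find Macaulay duration:
  t   CF        PV=CF/(1+0.04625)^t    t·PV
  1        18.75        17.9211        17.9211
  2        18.75        17.1289        34.2579
  3        18.75        16.3717        49.1152
  4        18.75        15.6480        62.5921
  5        18.75        14.9563        74.7815
  6     1,018.75       776.7027     4,660.2160
  Σ                    858.7288     4,898.8838
P = 858.7288; Macaulay duration = 4,898.8838 / 858.7288 = 5.70481 half-year periods = 2.85240 years.
Modified duration = D_Mac / (1 + y) = 2.85240 / 1.04625 = 2.72631 years.

2.726 years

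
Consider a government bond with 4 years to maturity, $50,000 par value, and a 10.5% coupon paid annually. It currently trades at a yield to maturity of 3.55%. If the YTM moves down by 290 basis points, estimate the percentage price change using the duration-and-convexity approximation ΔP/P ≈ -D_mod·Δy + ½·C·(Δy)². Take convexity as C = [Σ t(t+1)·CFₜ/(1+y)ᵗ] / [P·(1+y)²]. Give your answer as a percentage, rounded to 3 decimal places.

With y = 0.0355:
  t   CF        PV=CF/(1+0.0355)^t    t·PV        t(t+1)·PV
  1     5,250.00     5,070.0145     5,070.0145      10,140.0290
  2     5,250.00     4,896.1994     9,792.3988      29,377.1964
  3     5,250.00     4,728.3432    14,185.0297      56,740.1187
  4    55,250.00    48,054.2573   192,217.0292     961,085.1460
  Σ                 62,748.8144   221,264.4722   1,057,342.4901
P = 62,748.8144; D_Mac = 3.52619 yrs; D_mod = 3.40531 yrs; C = 15.71484.
Duration effect: -3.40531 × (-0.029) = +0.098754
Convexity effect: 0.5 × 15.71484 × (-0.029)² = +0.0066081
ΔP/P ≈ +0.098754 + 0.0066081 = +0.105362 = +10.5362%.

+10.536%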